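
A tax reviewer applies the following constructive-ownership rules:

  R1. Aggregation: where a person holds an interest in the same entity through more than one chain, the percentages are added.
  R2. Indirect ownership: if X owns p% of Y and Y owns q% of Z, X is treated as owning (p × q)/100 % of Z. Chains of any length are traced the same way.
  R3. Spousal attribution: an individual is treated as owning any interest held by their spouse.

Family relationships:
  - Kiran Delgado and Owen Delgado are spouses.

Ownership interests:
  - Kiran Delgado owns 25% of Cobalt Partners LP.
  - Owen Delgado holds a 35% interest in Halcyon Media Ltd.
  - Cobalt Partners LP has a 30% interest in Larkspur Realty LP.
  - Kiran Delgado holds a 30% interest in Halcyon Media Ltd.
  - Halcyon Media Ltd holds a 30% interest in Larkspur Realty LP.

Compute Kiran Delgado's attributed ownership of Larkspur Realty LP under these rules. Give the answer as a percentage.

By spousal attribution (R3), Kiran Delgado is treated as also owning Owen Delgado's interest in Halcyon Media Ltd, giving 30% + 35% = 65%.
Chain via Cobalt Partners LP (R2): 25% × 30% = 7.5% of Larkspur Realty LP.
Chain via Halcyon Media Ltd (R2): 65% × 30% = 19.5% of Larkspur Realty LP.
Aggregating (R1): 7.5% + 19.5% = 27%.

27%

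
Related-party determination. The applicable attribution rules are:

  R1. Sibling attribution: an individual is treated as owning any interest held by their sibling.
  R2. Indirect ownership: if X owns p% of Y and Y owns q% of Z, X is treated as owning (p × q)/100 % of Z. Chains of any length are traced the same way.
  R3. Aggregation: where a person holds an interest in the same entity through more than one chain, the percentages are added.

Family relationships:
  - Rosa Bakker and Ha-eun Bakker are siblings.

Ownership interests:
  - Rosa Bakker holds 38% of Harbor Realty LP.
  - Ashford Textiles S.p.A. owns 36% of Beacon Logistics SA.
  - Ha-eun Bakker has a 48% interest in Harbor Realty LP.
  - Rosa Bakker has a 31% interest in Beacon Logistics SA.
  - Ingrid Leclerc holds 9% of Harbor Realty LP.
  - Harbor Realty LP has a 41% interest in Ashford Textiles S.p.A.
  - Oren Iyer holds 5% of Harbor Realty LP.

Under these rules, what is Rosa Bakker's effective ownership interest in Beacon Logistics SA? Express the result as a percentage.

43.6936%

By sibling attribution (R1), Rosa Bakker is treated as also owning Ha-eun Bakker's interest in Harbor Realty LP, giving 38% + 48% = 86%.
Chain via Harbor Realty LP → Ashford Textiles S.p.A. (R2): 86% × 41% × 36% = 12.6936% of Beacon Logistics SA.
Direct interest in Beacon Logistics SA: 31%.
Aggregating (R3): 12.6936% + 31% = 43.6936%.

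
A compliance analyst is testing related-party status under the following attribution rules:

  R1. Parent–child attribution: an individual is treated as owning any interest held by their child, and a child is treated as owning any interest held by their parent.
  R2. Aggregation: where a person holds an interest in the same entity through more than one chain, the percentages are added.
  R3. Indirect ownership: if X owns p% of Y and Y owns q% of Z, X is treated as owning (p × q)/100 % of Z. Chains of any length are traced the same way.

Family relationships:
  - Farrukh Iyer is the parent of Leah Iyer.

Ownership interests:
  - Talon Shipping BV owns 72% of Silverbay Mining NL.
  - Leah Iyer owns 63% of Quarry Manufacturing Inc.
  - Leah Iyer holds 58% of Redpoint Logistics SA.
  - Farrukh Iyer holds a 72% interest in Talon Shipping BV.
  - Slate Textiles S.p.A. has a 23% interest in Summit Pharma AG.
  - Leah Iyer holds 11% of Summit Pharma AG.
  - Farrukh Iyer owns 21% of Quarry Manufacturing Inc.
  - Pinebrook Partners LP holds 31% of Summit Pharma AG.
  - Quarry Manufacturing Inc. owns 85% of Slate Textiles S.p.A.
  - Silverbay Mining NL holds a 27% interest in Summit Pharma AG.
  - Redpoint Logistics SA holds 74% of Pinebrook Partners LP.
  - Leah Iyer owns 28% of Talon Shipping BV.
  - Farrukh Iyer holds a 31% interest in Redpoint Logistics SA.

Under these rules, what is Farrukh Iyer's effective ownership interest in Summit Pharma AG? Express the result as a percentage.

By parent–child attribution (R1), Farrukh Iyer is treated as also owning Leah Iyer's interest in Redpoint Logistics SA, giving 31% + 58% = 89%.
By parent–child attribution (R1), Farrukh Iyer is treated as also owning Leah Iyer's interest in Quarry Manufacturing Inc, giving 21% + 63% = 84%.
By parent–child attribution (R1), Farrukh Iyer is treated as also owning Leah Iyer's interest in Talon Shipping BV, giving 72% + 28% = 100%.
By parent–child attribution (R1), Farrukh Iyer is treated as owning Leah Iyer's 11% interest in Summit Pharma AG.
Chain via Redpoint Logistics SA → Pinebrook Partners LP (R3): 89% × 74% × 31% = 20.4166% of Summit Pharma AG.
Chain via Quarry Manufacturing Inc. → Slate Textiles S.p.A. (R3): 84% × 85% × 23% = 16.422% of Summit Pharma AG.
Chain via Talon Shipping BV → Silverbay Mining NL (R3): 100% × 72% × 27% = 19.44% of Summit Pharma AG.
Direct interest in Summit Pharma AG: 11%.
Aggregating (R2): 20.4166% + 16.422% + 19.44% + 11% = 67.2786%.

67.2786%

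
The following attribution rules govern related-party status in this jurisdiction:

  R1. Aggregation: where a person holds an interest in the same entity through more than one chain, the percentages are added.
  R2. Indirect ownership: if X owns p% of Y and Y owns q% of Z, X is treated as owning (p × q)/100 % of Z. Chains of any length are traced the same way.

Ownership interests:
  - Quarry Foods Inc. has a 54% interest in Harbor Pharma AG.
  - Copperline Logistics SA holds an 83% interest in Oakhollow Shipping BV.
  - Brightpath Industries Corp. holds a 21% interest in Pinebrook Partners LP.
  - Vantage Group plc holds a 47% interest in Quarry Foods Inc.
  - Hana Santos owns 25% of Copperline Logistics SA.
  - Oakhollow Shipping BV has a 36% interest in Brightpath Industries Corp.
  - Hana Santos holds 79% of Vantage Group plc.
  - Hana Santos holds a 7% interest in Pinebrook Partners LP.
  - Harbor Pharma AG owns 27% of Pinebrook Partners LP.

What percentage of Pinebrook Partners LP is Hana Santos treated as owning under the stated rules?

13.982254%

Chain via Vantage Group plc → Quarry Foods Inc. → Harbor Pharma AG (R2): 79% × 47% × 54% × 27% = 5.413554% of Pinebrook Partners LP.
Chain via Copperline Logistics SA → Oakhollow Shipping BV → Brightpath Industries Corp. (R2): 25% × 83% × 36% × 21% = 1.5687% of Pinebrook Partners LP.
Direct interest in Pinebrook Partners LP: 7%.
Aggregating (R1): 5.413554% + 1.5687% + 7% = 13.982254%.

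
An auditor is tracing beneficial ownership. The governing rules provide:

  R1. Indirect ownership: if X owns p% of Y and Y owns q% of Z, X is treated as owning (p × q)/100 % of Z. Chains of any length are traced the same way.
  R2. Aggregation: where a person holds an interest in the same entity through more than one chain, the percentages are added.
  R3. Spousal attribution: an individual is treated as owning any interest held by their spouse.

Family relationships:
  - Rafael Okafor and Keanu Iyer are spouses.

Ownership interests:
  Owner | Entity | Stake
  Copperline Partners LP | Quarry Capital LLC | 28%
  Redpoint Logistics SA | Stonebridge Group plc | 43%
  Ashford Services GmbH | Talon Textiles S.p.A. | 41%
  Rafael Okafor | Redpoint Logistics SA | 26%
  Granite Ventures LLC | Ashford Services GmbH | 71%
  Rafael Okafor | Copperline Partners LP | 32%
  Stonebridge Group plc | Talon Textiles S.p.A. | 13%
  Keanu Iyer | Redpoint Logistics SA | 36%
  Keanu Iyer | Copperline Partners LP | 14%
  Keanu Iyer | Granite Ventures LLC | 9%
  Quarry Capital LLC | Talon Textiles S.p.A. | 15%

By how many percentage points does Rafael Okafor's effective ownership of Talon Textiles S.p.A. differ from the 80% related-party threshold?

By spousal attribution (R3), Rafael Okafor is treated as also owning Keanu Iyer's interest in Copperline Partners LP, giving 32% + 14% = 46%.
By spousal attribution (R3), Rafael Okafor is treated as also owning Keanu Iyer's interest in Redpoint Logistics SA, giving 26% + 36% = 62%.
By spousal attribution (R3), Rafael Okafor is treated as owning Keanu Iyer's 9% interest in Granite Ventures LLC.
Chain via Copperline Partners LP → Quarry Capital LLC (R1): 46% × 28% × 15% = 1.932% of Talon Textiles S.p.A.
Chain via Redpoint Logistics SA → Stonebridge Group plc (R1): 62% × 43% × 13% = 3.4658% of Talon Textiles S.p.A.
Chain via Granite Ventures LLC → Ashford Services GmbH (R1): 9% × 71% × 41% = 2.6199% of Talon Textiles S.p.A.
Aggregating (R2): 1.932% + 3.4658% + 2.6199% = 8.0177%.
8.0177% falls short of the 80% threshold by 71.9823 percentage points.

71.9823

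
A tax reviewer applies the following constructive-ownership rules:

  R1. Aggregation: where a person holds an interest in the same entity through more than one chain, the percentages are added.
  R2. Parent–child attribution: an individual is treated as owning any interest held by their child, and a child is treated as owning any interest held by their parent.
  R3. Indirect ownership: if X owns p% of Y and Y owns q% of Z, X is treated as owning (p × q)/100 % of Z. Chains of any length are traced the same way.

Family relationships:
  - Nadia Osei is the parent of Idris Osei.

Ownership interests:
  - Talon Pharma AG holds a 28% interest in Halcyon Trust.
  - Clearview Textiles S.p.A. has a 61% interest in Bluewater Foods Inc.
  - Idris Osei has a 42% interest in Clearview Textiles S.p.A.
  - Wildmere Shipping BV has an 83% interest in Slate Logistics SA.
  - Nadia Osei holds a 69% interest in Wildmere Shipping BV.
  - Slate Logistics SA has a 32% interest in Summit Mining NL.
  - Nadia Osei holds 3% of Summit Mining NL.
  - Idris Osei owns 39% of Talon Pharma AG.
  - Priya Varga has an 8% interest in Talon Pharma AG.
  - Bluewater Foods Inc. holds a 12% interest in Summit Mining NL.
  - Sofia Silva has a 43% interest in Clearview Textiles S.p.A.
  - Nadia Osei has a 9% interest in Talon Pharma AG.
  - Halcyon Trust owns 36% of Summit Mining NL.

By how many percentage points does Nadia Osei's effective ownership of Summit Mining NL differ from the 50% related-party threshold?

By parent–child attribution (R2), Nadia Osei is treated as also owning Idris Osei's interest in Talon Pharma AG, giving 9% + 39% = 48%.
By parent–child attribution (R2), Nadia Osei is treated as owning Idris Osei's 42% interest in Clearview Textiles S.p.A.
Chain via Wildmere Shipping BV → Slate Logistics SA (R3): 69% × 83% × 32% = 18.3264% of Summit Mining NL.
Chain via Talon Pharma AG → Halcyon Trust (R3): 48% × 28% × 36% = 4.8384% of Summit Mining NL.
Direct interest in Summit Mining NL: 3%.
Chain via Clearview Textiles S.p.A. → Bluewater Foods Inc. (R3): 42% × 61% × 12% = 3.0744% of Summit Mining NL.
Aggregating (R1): 18.3264% + 4.8384% + 3% + 3.0744% = 29.2392%.
29.2392% falls short of the 50% threshold by 20.7608 percentage points.

20.7608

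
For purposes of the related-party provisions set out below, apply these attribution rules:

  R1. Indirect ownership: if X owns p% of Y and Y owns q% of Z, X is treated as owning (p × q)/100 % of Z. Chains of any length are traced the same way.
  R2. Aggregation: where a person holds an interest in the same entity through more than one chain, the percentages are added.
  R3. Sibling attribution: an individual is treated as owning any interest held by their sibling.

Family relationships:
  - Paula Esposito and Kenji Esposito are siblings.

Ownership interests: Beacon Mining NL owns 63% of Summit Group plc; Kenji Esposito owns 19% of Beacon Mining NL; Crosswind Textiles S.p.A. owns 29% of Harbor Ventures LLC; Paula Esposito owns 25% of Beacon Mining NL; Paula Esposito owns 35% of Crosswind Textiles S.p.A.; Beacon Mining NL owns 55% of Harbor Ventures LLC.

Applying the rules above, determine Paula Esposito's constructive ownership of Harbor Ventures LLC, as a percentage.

34.35%

By sibling attribution (R3), Paula Esposito is treated as also owning Kenji Esposito's interest in Beacon Mining NL, giving 25% + 19% = 44%.
Chain via Crosswind Textiles S.p.A. (R1): 35% × 29% = 10.15% of Harbor Ventures LLC.
Chain via Beacon Mining NL (R1): 44% × 55% = 24.2% of Harbor Ventures LLC.
Aggregating (R2): 10.15% + 24.2% = 34.35%.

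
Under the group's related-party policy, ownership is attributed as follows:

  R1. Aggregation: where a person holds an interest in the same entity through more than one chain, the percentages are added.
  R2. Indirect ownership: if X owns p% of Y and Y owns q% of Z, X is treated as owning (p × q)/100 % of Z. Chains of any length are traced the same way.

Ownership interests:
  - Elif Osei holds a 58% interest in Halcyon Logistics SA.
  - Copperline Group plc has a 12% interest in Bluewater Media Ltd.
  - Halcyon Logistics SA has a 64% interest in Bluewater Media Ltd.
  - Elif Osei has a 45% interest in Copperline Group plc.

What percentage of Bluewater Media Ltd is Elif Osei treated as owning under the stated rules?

Chain via Copperline Group plc (R2): 45% × 12% = 5.4% of Bluewater Media Ltd.
Chain via Halcyon Logistics SA (R2): 58% × 64% = 37.12% of Bluewater Media Ltd.
Aggregating (R1): 5.4% + 37.12% = 42.52%.

42.52%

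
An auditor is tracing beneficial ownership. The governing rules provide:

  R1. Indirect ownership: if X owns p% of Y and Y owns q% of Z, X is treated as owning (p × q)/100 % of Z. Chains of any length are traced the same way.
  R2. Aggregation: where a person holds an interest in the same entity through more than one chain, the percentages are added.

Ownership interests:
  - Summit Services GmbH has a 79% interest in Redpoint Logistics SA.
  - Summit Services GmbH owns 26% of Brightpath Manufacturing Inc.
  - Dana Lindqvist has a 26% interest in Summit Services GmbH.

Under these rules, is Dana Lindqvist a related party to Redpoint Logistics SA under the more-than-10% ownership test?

Yes

Chain via Summit Services GmbH (R1): 26% × 79% = 20.54% of Redpoint Logistics SA.
20.54% exceeds the 10% threshold, so Dana is a related party to Redpoint Logistics SA.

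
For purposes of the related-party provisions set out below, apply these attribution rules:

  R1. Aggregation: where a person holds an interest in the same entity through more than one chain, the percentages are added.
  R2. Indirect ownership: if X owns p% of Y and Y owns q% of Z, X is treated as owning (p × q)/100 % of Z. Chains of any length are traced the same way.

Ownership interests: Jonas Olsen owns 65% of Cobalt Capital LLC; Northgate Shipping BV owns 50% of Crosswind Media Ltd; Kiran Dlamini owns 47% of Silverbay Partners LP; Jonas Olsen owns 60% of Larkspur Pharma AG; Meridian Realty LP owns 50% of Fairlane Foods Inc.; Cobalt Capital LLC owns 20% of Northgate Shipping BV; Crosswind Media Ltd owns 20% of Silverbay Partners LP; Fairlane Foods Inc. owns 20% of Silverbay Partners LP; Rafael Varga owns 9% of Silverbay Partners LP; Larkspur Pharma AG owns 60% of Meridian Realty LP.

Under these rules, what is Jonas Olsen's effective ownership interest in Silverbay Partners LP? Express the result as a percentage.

Chain via Larkspur Pharma AG → Meridian Realty LP → Fairlane Foods Inc. (R2): 60% × 60% × 50% × 20% = 3.6% of Silverbay Partners LP.
Chain via Cobalt Capital LLC → Northgate Shipping BV → Crosswind Media Ltd (R2): 65% × 20% × 50% × 20% = 1.3% of Silverbay Partners LP.
Aggregating (R1): 3.6% + 1.3% = 4.9%.

4.9%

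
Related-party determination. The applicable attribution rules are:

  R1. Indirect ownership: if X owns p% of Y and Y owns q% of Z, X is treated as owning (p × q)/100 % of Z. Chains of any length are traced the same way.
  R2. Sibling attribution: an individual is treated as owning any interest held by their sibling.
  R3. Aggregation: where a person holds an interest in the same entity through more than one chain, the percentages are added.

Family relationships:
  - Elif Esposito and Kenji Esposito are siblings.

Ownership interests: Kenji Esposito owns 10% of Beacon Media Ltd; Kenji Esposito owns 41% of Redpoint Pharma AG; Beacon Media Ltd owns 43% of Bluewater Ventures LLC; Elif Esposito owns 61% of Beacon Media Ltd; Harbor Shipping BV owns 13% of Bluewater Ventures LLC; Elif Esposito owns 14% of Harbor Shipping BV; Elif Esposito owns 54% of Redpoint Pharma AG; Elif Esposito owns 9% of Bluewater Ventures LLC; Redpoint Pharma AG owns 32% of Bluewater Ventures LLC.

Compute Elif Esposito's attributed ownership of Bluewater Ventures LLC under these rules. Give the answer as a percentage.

71.75%

By sibling attribution (R2), Elif Esposito is treated as also owning Kenji Esposito's interest in Beacon Media Ltd, giving 61% + 10% = 71%.
By sibling attribution (R2), Elif Esposito is treated as also owning Kenji Esposito's interest in Redpoint Pharma AG, giving 54% + 41% = 95%.
Chain via Beacon Media Ltd (R1): 71% × 43% = 30.53% of Bluewater Ventures LLC.
Chain via Harbor Shipping BV (R1): 14% × 13% = 1.82% of Bluewater Ventures LLC.
Chain via Redpoint Pharma AG (R1): 95% × 32% = 30.4% of Bluewater Ventures LLC.
Direct interest in Bluewater Ventures LLC: 9%.
Aggregating (R3): 30.53% + 1.82% + 30.4% + 9% = 71.75%.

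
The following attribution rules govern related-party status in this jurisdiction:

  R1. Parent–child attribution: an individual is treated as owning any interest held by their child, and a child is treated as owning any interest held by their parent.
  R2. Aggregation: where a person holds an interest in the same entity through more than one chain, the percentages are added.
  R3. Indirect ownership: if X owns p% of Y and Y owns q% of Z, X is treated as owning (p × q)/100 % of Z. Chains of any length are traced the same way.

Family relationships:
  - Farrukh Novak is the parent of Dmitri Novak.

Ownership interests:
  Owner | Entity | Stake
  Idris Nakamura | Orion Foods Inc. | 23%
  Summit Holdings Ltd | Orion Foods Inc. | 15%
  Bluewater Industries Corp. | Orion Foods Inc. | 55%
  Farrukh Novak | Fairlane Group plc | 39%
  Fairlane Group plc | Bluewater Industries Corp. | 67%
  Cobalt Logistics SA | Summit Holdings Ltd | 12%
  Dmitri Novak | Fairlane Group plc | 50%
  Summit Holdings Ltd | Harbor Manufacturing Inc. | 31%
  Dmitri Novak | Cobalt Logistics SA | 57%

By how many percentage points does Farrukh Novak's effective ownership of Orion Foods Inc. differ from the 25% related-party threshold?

8.8225

By parent–child attribution (R1), Farrukh Novak is treated as also owning Dmitri Novak's interest in Fairlane Group plc, giving 39% + 50% = 89%.
By parent–child attribution (R1), Farrukh Novak is treated as owning Dmitri Novak's 57% interest in Cobalt Logistics SA.
Chain via Fairlane Group plc → Bluewater Industries Corp. (R3): 89% × 67% × 55% = 32.7965% of Orion Foods Inc.
Chain via Cobalt Logistics SA → Summit Holdings Ltd (R3): 57% × 12% × 15% = 1.026% of Orion Foods Inc.
Aggregating (R2): 32.7965% + 1.026% = 33.8225%.
33.8225% exceeds the 25% threshold by 8.8225 percentage points.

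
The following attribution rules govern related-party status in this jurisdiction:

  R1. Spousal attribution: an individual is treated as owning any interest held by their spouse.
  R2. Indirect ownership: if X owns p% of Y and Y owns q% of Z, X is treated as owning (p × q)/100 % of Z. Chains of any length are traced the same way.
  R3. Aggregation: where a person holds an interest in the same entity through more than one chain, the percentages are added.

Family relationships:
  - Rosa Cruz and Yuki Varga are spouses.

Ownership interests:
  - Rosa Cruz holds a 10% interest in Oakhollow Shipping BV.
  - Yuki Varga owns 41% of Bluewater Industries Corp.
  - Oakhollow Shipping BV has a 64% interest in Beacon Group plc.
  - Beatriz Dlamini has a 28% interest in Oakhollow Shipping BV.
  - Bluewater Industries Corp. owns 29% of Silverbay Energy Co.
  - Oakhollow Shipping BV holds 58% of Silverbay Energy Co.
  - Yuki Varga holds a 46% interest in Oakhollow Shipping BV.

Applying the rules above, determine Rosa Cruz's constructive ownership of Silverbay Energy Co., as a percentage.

44.37%

By spousal attribution (R1), Rosa Cruz is treated as also owning Yuki Varga's interest in Oakhollow Shipping BV, giving 10% + 46% = 56%.
By spousal attribution (R1), Rosa Cruz is treated as owning Yuki Varga's 41% interest in Bluewater Industries Corp.
Chain via Oakhollow Shipping BV (R2): 56% × 58% = 32.48% of Silverbay Energy Co.
Chain via Bluewater Industries Corp. (R2): 41% × 29% = 11.89% of Silverbay Energy Co.
Aggregating (R3): 32.48% + 11.89% = 44.37%.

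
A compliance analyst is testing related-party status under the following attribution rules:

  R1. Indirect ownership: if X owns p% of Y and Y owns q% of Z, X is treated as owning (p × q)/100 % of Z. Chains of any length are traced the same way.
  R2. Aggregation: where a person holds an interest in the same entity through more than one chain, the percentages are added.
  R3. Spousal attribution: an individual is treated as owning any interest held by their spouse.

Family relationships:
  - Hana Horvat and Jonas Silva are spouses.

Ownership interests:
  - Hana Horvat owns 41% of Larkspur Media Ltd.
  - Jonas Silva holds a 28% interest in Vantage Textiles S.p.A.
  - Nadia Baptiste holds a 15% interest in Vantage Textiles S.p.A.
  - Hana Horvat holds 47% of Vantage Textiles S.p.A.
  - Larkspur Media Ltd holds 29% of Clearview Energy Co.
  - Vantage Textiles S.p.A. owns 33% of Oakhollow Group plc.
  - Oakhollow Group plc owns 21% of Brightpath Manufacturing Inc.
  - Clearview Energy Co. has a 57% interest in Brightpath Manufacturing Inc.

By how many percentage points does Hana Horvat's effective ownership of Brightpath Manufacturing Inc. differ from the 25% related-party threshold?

13.0252

By spousal attribution (R3), Hana Horvat is treated as also owning Jonas Silva's interest in Vantage Textiles S.p.A, giving 47% + 28% = 75%.
Chain via Larkspur Media Ltd → Clearview Energy Co. (R1): 41% × 29% × 57% = 6.7773% of Brightpath Manufacturing Inc.
Chain via Vantage Textiles S.p.A. → Oakhollow Group plc (R1): 75% × 33% × 21% = 5.1975% of Brightpath Manufacturing Inc.
Aggregating (R2): 6.7773% + 5.1975% = 11.9748%.
11.9748% falls short of the 25% threshold by 13.0252 percentage points.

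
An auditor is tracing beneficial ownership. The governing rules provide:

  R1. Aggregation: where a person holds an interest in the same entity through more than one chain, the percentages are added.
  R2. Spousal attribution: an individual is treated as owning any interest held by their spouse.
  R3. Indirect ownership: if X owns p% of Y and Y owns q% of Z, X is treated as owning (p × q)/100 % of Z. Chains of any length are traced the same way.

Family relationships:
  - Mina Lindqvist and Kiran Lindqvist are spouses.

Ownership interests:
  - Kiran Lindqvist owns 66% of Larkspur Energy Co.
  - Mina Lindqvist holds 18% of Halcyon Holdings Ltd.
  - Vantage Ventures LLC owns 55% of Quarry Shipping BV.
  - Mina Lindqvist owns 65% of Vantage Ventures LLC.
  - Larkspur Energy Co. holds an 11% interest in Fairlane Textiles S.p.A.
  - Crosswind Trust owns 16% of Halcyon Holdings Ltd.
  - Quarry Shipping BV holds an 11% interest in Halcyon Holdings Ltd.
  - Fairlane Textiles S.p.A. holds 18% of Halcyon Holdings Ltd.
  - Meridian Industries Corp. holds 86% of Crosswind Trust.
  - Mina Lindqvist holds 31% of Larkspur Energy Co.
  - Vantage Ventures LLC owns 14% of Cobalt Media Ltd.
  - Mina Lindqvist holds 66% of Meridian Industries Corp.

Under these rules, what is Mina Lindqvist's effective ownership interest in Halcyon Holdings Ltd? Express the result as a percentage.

By spousal attribution (R2), Mina Lindqvist is treated as also owning Kiran Lindqvist's interest in Larkspur Energy Co, giving 31% + 66% = 97%.
Chain via Larkspur Energy Co. → Fairlane Textiles S.p.A. (R3): 97% × 11% × 18% = 1.9206% of Halcyon Holdings Ltd.
Chain via Meridian Industries Corp. → Crosswind Trust (R3): 66% × 86% × 16% = 9.0816% of Halcyon Holdings Ltd.
Chain via Vantage Ventures LLC → Quarry Shipping BV (R3): 65% × 55% × 11% = 3.9325% of Halcyon Holdings Ltd.
Direct interest in Halcyon Holdings Ltd: 18%.
Aggregating (R1): 1.9206% + 9.0816% + 3.9325% + 18% = 32.9347%.

32.9347%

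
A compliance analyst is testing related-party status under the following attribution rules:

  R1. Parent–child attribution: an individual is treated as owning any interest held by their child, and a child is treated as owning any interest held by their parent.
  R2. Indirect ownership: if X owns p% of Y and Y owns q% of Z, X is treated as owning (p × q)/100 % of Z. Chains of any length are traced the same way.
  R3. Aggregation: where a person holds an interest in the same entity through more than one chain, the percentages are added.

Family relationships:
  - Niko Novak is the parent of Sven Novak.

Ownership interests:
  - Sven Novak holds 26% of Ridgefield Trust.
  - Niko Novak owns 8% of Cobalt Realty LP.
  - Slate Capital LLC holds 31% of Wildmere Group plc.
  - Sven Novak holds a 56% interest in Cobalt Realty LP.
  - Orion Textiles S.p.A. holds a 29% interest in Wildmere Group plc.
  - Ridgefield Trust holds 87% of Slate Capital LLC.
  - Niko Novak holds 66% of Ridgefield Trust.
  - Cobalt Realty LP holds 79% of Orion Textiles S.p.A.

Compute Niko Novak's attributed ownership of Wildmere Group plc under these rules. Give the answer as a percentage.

39.4748%

By parent–child attribution (R1), Niko Novak is treated as also owning Sven Novak's interest in Cobalt Realty LP, giving 8% + 56% = 64%.
By parent–child attribution (R1), Niko Novak is treated as also owning Sven Novak's interest in Ridgefield Trust, giving 66% + 26% = 92%.
Chain via Cobalt Realty LP → Orion Textiles S.p.A. (R2): 64% × 79% × 29% = 14.6624% of Wildmere Group plc.
Chain via Ridgefield Trust → Slate Capital LLC (R2): 92% × 87% × 31% = 24.8124% of Wildmere Group plc.
Aggregating (R3): 14.6624% + 24.8124% = 39.4748%.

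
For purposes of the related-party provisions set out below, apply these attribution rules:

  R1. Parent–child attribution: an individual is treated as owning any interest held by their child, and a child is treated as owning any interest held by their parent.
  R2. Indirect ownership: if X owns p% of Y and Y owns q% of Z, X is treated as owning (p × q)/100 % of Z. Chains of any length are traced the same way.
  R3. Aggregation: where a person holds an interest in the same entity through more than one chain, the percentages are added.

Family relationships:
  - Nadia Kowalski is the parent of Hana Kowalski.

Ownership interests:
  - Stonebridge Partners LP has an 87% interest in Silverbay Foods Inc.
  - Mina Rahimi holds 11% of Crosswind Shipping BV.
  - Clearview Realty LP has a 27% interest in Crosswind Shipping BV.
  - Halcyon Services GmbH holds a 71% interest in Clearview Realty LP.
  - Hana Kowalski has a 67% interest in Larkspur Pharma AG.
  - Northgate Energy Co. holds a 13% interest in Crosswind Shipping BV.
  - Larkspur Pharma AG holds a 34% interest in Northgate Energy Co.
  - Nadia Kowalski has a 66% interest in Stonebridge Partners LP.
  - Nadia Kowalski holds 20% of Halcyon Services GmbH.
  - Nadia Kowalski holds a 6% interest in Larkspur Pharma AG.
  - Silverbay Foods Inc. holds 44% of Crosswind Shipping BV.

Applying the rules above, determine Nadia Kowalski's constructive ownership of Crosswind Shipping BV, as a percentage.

By parent–child attribution (R1), Nadia Kowalski is treated as also owning Hana Kowalski's interest in Larkspur Pharma AG, giving 6% + 67% = 73%.
Chain via Stonebridge Partners LP → Silverbay Foods Inc. (R2): 66% × 87% × 44% = 25.2648% of Crosswind Shipping BV.
Chain via Larkspur Pharma AG → Northgate Energy Co. (R2): 73% × 34% × 13% = 3.2266% of Crosswind Shipping BV.
Chain via Halcyon Services GmbH → Clearview Realty LP (R2): 20% × 71% × 27% = 3.834% of Crosswind Shipping BV.
Aggregating (R3): 25.2648% + 3.2266% + 3.834% = 32.3254%.

32.3254%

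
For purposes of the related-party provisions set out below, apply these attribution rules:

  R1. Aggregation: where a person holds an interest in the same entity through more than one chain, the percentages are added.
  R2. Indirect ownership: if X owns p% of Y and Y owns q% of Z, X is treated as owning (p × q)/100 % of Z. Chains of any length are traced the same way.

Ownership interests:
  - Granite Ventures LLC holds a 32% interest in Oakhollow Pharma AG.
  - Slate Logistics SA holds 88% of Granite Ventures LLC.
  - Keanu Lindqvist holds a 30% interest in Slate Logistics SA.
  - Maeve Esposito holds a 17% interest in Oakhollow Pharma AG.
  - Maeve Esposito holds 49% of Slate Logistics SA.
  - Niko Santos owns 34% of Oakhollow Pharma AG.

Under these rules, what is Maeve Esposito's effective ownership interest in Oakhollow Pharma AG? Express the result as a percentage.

Chain via Slate Logistics SA → Granite Ventures LLC (R2): 49% × 88% × 32% = 13.7984% of Oakhollow Pharma AG.
Direct interest in Oakhollow Pharma AG: 17%.
Aggregating (R1): 13.7984% + 17% = 30.7984%.

30.7984%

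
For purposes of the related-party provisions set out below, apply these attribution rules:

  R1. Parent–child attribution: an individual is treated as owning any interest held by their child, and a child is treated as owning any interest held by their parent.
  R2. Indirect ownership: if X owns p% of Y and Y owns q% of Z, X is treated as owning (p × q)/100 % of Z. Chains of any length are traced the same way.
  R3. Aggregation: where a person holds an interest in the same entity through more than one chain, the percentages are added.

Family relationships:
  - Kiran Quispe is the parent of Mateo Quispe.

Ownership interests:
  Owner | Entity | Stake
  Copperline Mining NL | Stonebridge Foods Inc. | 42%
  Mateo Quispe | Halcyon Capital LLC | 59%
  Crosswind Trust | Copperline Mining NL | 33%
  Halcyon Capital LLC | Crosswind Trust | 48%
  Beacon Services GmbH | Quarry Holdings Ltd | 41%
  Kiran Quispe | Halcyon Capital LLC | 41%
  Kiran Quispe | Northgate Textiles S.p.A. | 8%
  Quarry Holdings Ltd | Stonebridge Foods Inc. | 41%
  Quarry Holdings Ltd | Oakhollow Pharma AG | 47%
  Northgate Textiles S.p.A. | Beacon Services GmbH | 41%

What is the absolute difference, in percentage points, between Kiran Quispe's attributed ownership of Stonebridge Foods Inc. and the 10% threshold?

By parent–child attribution (R1), Kiran Quispe is treated as also owning Mateo Quispe's interest in Halcyon Capital LLC, giving 41% + 59% = 100%.
Chain via Northgate Textiles S.p.A. → Beacon Services GmbH → Quarry Holdings Ltd (R2): 8% × 41% × 41% × 41% = 0.551368% of Stonebridge Foods Inc.
Chain via Halcyon Capital LLC → Crosswind Trust → Copperline Mining NL (R2): 100% × 48% × 33% × 42% = 6.6528% of Stonebridge Foods Inc.
Aggregating (R3): 0.551368% + 6.6528% = 7.204168%.
7.204168% falls short of the 10% threshold by 2.795832 percentage points.

2.795832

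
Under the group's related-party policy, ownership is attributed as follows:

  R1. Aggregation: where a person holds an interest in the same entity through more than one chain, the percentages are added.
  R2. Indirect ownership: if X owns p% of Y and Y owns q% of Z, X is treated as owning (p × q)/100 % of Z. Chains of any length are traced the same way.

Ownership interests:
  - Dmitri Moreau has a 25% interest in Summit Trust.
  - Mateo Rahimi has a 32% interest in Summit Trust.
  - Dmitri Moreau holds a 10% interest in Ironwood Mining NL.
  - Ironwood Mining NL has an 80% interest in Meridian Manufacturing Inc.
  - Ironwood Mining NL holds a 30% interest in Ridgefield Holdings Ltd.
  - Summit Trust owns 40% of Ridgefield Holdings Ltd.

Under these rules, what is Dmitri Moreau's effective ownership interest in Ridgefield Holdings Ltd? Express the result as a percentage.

Chain via Ironwood Mining NL (R2): 10% × 30% = 3% of Ridgefield Holdings Ltd.
Chain via Summit Trust (R2): 25% × 40% = 10% of Ridgefield Holdings Ltd.
Aggregating (R1): 3% + 10% = 13%.

13%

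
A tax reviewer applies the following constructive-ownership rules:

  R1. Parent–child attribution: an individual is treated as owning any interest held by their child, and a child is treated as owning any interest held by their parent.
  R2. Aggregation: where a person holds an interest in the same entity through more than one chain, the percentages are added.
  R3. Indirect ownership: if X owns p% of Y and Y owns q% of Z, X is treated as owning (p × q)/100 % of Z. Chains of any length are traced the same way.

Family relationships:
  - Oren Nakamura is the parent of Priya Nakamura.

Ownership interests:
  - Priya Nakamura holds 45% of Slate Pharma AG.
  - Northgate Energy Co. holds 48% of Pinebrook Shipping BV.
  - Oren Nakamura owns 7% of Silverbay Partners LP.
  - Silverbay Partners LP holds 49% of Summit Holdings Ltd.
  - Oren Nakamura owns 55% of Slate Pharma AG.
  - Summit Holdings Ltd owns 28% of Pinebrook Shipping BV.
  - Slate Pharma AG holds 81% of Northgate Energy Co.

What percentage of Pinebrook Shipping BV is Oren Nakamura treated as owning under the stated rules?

39.8404%

By parent–child attribution (R1), Oren Nakamura is treated as also owning Priya Nakamura's interest in Slate Pharma AG, giving 55% + 45% = 100%.
Chain via Slate Pharma AG → Northgate Energy Co. (R3): 100% × 81% × 48% = 38.88% of Pinebrook Shipping BV.
Chain via Silverbay Partners LP → Summit Holdings Ltd (R3): 7% × 49% × 28% = 0.9604% of Pinebrook Shipping BV.
Aggregating (R2): 38.88% + 0.9604% = 39.8404%.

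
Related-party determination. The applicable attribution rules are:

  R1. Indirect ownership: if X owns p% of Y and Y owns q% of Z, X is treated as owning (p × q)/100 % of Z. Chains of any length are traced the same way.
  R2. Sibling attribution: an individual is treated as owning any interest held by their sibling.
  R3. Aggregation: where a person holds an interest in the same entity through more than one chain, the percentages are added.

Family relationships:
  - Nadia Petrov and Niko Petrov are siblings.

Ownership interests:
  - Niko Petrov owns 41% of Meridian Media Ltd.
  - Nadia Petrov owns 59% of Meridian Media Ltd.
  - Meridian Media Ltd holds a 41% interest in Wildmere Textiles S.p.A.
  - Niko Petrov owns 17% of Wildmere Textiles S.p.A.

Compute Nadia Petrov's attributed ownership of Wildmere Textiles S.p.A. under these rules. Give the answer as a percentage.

58%

By sibling attribution (R2), Nadia Petrov is treated as also owning Niko Petrov's interest in Meridian Media Ltd, giving 59% + 41% = 100%.
By sibling attribution (R2), Nadia Petrov is treated as owning Niko Petrov's 17% interest in Wildmere Textiles S.p.A.
Chain via Meridian Media Ltd (R1): 100% × 41% = 41% of Wildmere Textiles S.p.A.
Direct interest in Wildmere Textiles S.p.A: 17%.
Aggregating (R3): 41% + 17% = 58%.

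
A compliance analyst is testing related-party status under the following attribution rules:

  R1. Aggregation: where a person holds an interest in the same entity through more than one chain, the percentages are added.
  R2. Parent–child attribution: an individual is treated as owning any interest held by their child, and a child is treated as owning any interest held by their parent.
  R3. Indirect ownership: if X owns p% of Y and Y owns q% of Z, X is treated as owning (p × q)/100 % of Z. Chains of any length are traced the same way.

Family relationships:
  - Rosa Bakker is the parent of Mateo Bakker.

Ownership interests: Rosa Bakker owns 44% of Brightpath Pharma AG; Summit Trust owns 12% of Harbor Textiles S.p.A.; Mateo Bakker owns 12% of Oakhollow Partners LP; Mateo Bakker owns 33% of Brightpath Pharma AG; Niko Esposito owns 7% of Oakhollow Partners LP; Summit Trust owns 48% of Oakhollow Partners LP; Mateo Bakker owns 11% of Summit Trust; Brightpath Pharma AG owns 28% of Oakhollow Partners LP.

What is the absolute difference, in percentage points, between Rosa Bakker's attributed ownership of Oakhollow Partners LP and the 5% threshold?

33.84

By parent–child attribution (R2), Rosa Bakker is treated as also owning Mateo Bakker's interest in Brightpath Pharma AG, giving 44% + 33% = 77%.
By parent–child attribution (R2), Rosa Bakker is treated as owning Mateo Bakker's 11% interest in Summit Trust.
By parent–child attribution (R2), Rosa Bakker is treated as owning Mateo Bakker's 12% interest in Oakhollow Partners LP.
Chain via Brightpath Pharma AG (R3): 77% × 28% = 21.56% of Oakhollow Partners LP.
Chain via Summit Trust (R3): 11% × 48% = 5.28% of Oakhollow Partners LP.
Direct interest in Oakhollow Partners LP: 12%.
Aggregating (R1): 21.56% + 5.28% + 12% = 38.84%.
38.84% exceeds the 5% threshold by 33.84 percentage points.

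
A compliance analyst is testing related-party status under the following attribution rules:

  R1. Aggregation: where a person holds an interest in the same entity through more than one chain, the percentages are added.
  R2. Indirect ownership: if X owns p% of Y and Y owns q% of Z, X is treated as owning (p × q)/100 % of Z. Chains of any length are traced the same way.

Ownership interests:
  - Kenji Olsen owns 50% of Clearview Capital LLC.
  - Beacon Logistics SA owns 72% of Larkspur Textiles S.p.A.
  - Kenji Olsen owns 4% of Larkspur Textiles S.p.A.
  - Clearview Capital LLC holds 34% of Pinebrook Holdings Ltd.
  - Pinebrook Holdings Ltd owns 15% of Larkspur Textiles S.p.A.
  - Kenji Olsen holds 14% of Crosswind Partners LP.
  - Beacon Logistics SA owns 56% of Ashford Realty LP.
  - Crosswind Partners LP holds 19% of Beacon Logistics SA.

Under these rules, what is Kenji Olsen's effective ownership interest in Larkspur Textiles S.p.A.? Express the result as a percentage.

Chain via Crosswind Partners LP → Beacon Logistics SA (R2): 14% × 19% × 72% = 1.9152% of Larkspur Textiles S.p.A.
Chain via Clearview Capital LLC → Pinebrook Holdings Ltd (R2): 50% × 34% × 15% = 2.55% of Larkspur Textiles S.p.A.
Direct interest in Larkspur Textiles S.p.A: 4%.
Aggregating (R1): 1.9152% + 2.55% + 4% = 8.4652%.

8.4652%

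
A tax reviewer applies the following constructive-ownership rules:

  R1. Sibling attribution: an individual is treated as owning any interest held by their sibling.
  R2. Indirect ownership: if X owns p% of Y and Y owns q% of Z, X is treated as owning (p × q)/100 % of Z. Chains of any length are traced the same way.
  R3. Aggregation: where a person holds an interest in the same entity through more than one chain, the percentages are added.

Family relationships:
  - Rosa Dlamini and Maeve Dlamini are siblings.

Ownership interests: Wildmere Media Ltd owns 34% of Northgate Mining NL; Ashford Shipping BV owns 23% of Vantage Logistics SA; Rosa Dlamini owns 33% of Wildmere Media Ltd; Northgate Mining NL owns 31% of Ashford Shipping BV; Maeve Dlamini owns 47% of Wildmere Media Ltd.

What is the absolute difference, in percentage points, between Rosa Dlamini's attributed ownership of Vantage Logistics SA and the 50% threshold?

By sibling attribution (R1), Rosa Dlamini is treated as also owning Maeve Dlamini's interest in Wildmere Media Ltd, giving 33% + 47% = 80%.
Chain via Wildmere Media Ltd → Northgate Mining NL → Ashford Shipping BV (R2): 80% × 34% × 31% × 23% = 1.93936% of Vantage Logistics SA.
1.93936% falls short of the 50% threshold by 48.06064 percentage points.

48.06064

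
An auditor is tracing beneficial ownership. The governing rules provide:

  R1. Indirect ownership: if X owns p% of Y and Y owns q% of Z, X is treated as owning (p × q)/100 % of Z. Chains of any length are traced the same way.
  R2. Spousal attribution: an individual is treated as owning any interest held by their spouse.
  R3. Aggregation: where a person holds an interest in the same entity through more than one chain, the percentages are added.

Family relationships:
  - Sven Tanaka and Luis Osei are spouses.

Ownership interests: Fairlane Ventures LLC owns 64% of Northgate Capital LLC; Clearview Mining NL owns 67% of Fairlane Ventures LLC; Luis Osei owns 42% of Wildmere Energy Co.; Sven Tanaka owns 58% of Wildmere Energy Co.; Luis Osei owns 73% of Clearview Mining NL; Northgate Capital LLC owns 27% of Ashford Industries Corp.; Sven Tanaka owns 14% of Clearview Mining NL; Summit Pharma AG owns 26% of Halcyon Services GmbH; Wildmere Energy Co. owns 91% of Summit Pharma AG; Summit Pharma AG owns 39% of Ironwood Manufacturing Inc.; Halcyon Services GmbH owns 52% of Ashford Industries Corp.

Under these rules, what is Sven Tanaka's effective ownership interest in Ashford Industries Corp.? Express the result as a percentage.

22.375712%

By spousal attribution (R2), Sven Tanaka is treated as also owning Luis Osei's interest in Wildmere Energy Co, giving 58% + 42% = 100%.
By spousal attribution (R2), Sven Tanaka is treated as also owning Luis Osei's interest in Clearview Mining NL, giving 14% + 73% = 87%.
Chain via Wildmere Energy Co. → Summit Pharma AG → Halcyon Services GmbH (R1): 100% × 91% × 26% × 52% = 12.3032% of Ashford Industries Corp.
Chain via Clearview Mining NL → Fairlane Ventures LLC → Northgate Capital LLC (R1): 87% × 67% × 64% × 27% = 10.072512% of Ashford Industries Corp.
Aggregating (R3): 12.3032% + 10.072512% = 22.375712%.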